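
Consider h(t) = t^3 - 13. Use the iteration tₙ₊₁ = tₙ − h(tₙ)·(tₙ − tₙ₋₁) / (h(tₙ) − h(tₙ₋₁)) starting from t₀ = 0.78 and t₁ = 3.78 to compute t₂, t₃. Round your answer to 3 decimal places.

1.482, 1.923

h(0.78) = -12.52545, h(3.78) = 41.01015
t₂ = 3.78000 − 41.01015·(3.78000 − 0.78000) / (41.01015 − (-12.52545)) = 3.78000 − (123.03046)/(53.53560) = 1.48189
h(1.48189) = -9.74574
t₃ = 1.48189 − (-9.74574)·(1.48189 − 3.78000) / (-9.74574 − 41.01015) = 1.48189 − (22.39675)/(-50.75589) = 1.92316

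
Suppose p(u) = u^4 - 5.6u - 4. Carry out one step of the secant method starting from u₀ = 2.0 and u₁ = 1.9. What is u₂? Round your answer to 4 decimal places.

1.9668

p(2.0) = 0.800000, p(1.9) = -1.607900
u₂ = 1.900000 − (-1.607900)·(1.900000 − 2.000000) / (-1.607900 − 0.800000) = 1.900000 − (0.160790)/(-2.407900) = 1.966776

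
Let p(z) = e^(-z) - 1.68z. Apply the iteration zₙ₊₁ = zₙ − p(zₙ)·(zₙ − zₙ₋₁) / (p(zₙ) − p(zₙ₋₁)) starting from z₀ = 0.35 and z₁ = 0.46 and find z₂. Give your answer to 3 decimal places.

p(0.35) = 0.11669, p(0.46) = -0.14152
z₂ = 0.46000 − (-0.14152)·(0.46000 − 0.35000) / (-0.14152 − 0.11669) = 0.46000 − (-0.01557)/(-0.25820) = 0.39971

0.400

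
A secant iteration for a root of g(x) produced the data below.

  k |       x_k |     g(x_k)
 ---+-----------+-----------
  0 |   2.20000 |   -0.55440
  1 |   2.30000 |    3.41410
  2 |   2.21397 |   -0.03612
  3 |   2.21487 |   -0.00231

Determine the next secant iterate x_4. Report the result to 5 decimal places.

2.21493

x_4 = 2.21487 − (-0.00231)·(2.21487 − 2.21397) / (-0.00231 − (-0.03612))
   = 2.21487 − (-0.0000021)/(0.0338100) = 2.2149315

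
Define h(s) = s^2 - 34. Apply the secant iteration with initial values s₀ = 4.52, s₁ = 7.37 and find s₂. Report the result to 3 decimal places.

5.661

h(4.52) = -13.56960, h(7.37) = 20.31690
s₂ = 7.37000 − 20.31690·(7.37000 − 4.52000) / (20.31690 − (-13.56960)) = 7.37000 − (57.90317)/(33.88650) = 5.66126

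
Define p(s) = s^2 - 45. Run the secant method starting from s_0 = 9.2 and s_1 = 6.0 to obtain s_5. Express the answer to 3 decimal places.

6.708

p(9.2) = 39.64000, p(6.0) = -9.00000
s_2 = 6.00000 − (-9.00000)·(6.00000 − 9.20000) / (-9.00000 − 39.64000) = 6.00000 − (28.80000)/(-48.64000) = 6.59211
p(6.59211) = -1.54415
s_3 = 6.59211 − (-1.54415)·(6.59211 − 6.00000) / (-1.54415 − (-9.00000)) = 6.59211 − (-0.91430)/(7.45585) = 6.71473
p(6.71473) = 0.08765
s_4 = 6.71473 − 0.08765·(6.71473 − 6.59211) / (0.08765 − (-1.54415)) = 6.71473 − (0.01075)/(1.63179) = 6.70815
p(6.70815) = -0.00076
s_5 = 6.70815 − (-0.00076)·(6.70815 − 6.71473) / (-0.00076 − 0.08765) = 6.70815 − (0.00001)/(-0.08841) = 6.70820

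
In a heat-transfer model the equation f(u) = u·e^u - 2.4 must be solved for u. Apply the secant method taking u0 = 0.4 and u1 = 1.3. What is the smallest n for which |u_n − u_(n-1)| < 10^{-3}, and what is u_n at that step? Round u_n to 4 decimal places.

f(0.4) = -1.803270, f(1.3) = 2.370086
u2 = 1.300000 − 2.370086·(0.900000)/(4.173356) = 0.788882;  |Δ| = 0.511118
f(0.788882) = -0.663722
u3 = 0.788882 − (-0.663722)·(-0.511118)/(-3.033808) = 0.900702;  |Δ| = 0.111820
f(0.900702) = -0.183075
u4 = 0.900702 − (-0.183075)·(0.111820)/(0.480648) = 0.943293;  |Δ| = 0.042591
f(0.943293) = 0.022779
u5 = 0.943293 − 0.022779·(0.042591)/(0.205854) = 0.938580;  |Δ| = 0.004713
f(0.938580) = -0.000661
u6 = 0.938580 − (-0.000661)·(-0.004713)/(-0.023440) = 0.938713;  |Δ| = 0.000133
|u6 − u5| = 0.000133 < 10^{-3}

n = 6, u_n = 0.9387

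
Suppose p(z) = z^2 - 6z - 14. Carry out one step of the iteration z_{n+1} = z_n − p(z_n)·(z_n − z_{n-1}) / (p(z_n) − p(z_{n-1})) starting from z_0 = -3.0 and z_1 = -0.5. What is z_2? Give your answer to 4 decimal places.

p(-3.0) = 13.000000, p(-0.5) = -10.750000
z_2 = -0.500000 − (-10.750000)·(-0.500000 − (-3.000000)) / (-10.750000 − 13.000000) = -0.500000 − (-26.875000)/(-23.750000) = -1.631579

-1.6316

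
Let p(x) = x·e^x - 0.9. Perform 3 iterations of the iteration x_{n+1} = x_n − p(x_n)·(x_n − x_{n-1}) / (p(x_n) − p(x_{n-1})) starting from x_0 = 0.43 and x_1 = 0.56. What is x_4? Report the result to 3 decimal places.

0.530

p(0.43) = -0.23898, p(0.56) = 0.08038
x_2 = 0.56000 − 0.08038·(0.56000 − 0.43000) / (0.08038 − (-0.23898)) = 0.56000 − (0.01045)/(0.31936) = 0.52728
p(0.52728) = -0.00662
x_3 = 0.52728 − (-0.00662)·(0.52728 − 0.56000) / (-0.00662 − 0.08038) = 0.52728 − (0.00022)/(-0.08699) = 0.52977
p(0.52977) = -0.00016
x_4 = 0.52977 − (-0.00016)·(0.52977 − 0.52728) / (-0.00016 − (-0.00662)) = 0.52977 − (0.00000)/(0.00645) = 0.52983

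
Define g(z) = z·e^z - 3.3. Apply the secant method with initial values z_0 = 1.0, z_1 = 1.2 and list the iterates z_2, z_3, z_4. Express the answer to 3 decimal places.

g(1.0) = -0.58172, g(1.2) = 0.68414
z_2 = 1.20000 − 0.68414·(1.20000 − 1.00000) / (0.68414 − (-0.58172)) = 1.20000 − (0.13683)/(1.26586) = 1.09191
g(1.09191) = -0.04616
z_3 = 1.09191 − (-0.04616)·(1.09191 − 1.20000) / (-0.04616 − 0.68414) = 1.09191 − (0.00499)/(-0.73030) = 1.09874
g(1.09874) = -0.00335
z_4 = 1.09874 − (-0.00335)·(1.09874 − 1.09191) / (-0.00335 − (-0.04616)) = 1.09874 − (-0.00002)/(0.04280) = 1.09928

1.092, 1.099, 1.099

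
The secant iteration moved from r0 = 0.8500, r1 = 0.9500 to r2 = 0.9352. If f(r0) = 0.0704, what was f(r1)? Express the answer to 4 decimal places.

-0.0122

The secant line through (0.8500, 0.0704) and (0.9500, f(r1)) crosses zero at r2 = 0.9352.
So (0.8500, 0.0704), (0.9500, f(r1)), (0.9352, 0) are collinear:
f(r1) = 0.0704 · (0.9500 − 0.9352) / (0.8500 − 0.9352) = 0.0704 · (0.014800)/(-0.085200) = -0.012229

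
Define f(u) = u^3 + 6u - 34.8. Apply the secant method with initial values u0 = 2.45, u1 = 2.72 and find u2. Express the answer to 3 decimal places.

2.657

f(2.45) = -5.39387, f(2.72) = 1.64365
u2 = 2.72000 − 1.64365·(2.72000 − 2.45000) / (1.64365 − (-5.39387)) = 2.72000 − (0.44378)/(7.03752) = 2.65694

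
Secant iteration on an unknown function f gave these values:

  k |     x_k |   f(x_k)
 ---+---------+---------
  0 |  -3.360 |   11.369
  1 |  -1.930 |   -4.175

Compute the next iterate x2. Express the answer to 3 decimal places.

-2.314

x2 = -1.930 − (-4.175)·(-1.930 − (-3.360)) / (-4.175 − 11.369)
   = -1.930 − (-5.97025)/(-15.54400) = -2.31409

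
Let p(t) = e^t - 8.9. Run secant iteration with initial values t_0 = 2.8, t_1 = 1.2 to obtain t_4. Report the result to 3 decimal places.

2.157

p(2.8) = 7.54465, p(1.2) = -5.57988
t_2 = 1.20000 − (-5.57988)·(1.20000 − 2.80000) / (-5.57988 − 7.54465) = 1.20000 − (8.92781)/(-13.12453) = 1.88024
p(1.88024) = -2.34493
t_3 = 1.88024 − (-2.34493)·(1.88024 − 1.20000) / (-2.34493 − (-5.57988)) = 1.88024 − (-1.59511)/(3.23495) = 2.37333
p(2.37333) = 1.83303
t_4 = 2.37333 − 1.83303·(2.37333 − 1.88024) / (1.83303 − (-2.34493)) = 2.37333 − (0.90384)/(4.17796) = 2.15699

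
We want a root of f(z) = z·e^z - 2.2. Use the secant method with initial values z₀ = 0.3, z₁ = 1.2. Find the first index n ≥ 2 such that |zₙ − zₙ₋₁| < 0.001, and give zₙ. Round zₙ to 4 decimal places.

f(0.3) = -1.795042, f(1.2) = 1.784140
z₂ = 1.200000 − 1.784140·(0.900000)/(3.579183) = 0.751371;  |Δ| = 0.448629
f(0.751371) = -0.607166
z₃ = 0.751371 − (-0.607166)·(-0.448629)/(-2.391307) = 0.865280;  |Δ| = 0.113910
f(0.865280) = -0.144378
z₄ = 0.865280 − (-0.144378)·(0.113910)/(0.462788) = 0.900817;  |Δ| = 0.035537
f(0.900817) = 0.017464
z₅ = 0.900817 − 0.017464·(0.035537)/(0.161842) = 0.896982;  |Δ| = 0.003835
f(0.896982) = -0.000426
z₆ = 0.896982 − (-0.000426)·(-0.003835)/(-0.017890) = 0.897074;  |Δ| = 0.000091
|z₆ − z₅| = 0.000091 < 0.001

n = 6, zₙ = 0.8971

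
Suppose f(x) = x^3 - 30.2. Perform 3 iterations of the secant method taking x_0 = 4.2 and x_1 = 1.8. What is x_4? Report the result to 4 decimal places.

3.0685

f(4.2) = 43.888000, f(1.8) = -24.368000
x_2 = 1.800000 − (-24.368000)·(1.800000 − 4.200000) / (-24.368000 − 43.888000) = 1.800000 − (58.483200)/(-68.256000) = 2.656821
f(2.656821) = -11.446295
x_3 = 2.656821 − (-11.446295)·(2.656821 − 1.800000) / (-11.446295 − (-24.368000)) = 2.656821 − (-9.807431)/(12.921705) = 3.415810
f(3.415810) = 9.654855
x_4 = 3.415810 − 9.654855·(3.415810 − 2.656821) / (9.654855 − (-11.446295)) = 3.415810 − (7.327928)/(21.101150) = 3.068534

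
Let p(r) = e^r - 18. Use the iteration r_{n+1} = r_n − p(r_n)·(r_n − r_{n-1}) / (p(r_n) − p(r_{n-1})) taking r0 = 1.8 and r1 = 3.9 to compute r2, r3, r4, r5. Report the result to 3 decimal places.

2.379, 2.663, 2.956, 2.883

p(1.8) = -11.95035, p(3.9) = 31.40245
r2 = 3.90000 − 31.40245·(3.90000 − 1.80000) / (31.40245 − (-11.95035)) = 3.90000 − (65.94514)/(43.35280) = 2.37887
p(2.37887) = -7.20727
r3 = 2.37887 − (-7.20727)·(2.37887 − 3.90000) / (-7.20727 − 31.40245) = 2.37887 − (10.96318)/(-38.60972) = 2.66282
p(2.66282) = -3.66332
r4 = 2.66282 − (-3.66332)·(2.66282 − 2.37887) / (-3.66332 − (-7.20727)) = 2.66282 − (-1.04020)/(3.54395) = 2.95633
p(2.95633) = 1.22736
r5 = 2.95633 − 1.22736·(2.95633 − 2.66282) / (1.22736 − (-3.66332)) = 2.95633 − (0.36024)/(4.89068) = 2.88267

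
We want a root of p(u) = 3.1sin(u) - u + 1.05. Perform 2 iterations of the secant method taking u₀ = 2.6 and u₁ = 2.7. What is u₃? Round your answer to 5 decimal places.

p(2.6) = 0.0480543, p(2.7) = -0.3251224
u₂ = 2.7000000 − (-0.3251224)·(2.7000000 − 2.6000000) / (-0.3251224 − 0.0480543) = 2.7000000 − (-0.0325122)/(-0.3731766) = 2.6128771
p(2.6128771) = 0.0008395
u₃ = 2.6128771 − 0.0008395·(2.6128771 − 2.7000000) / (0.0008395 − (-0.3251224)) = 2.6128771 − (-0.0000731)/(0.3259619) = 2.6131015

2.61310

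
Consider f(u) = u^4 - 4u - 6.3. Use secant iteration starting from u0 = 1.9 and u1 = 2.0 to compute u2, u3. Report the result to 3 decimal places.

1.934, 1.936

f(1.9) = -0.86790, f(2.0) = 1.70000
u2 = 2.00000 − 1.70000·(2.00000 − 1.90000) / (1.70000 − (-0.86790)) = 2.00000 − (0.17000)/(2.56790) = 1.93380
f(1.93380) = -0.05077
u3 = 1.93380 − (-0.05077)·(1.93380 − 2.00000) / (-0.05077 − 1.70000) = 1.93380 − (0.00336)/(-1.75077) = 1.93572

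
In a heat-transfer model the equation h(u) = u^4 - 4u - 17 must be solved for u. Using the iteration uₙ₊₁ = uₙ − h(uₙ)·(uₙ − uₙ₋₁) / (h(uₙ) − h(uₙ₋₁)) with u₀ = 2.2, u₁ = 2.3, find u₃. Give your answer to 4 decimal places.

2.2588

h(2.2) = -2.374400, h(2.3) = 1.784100
u₂ = 2.300000 − 1.784100·(2.300000 − 2.200000) / (1.784100 − (-2.374400)) = 2.300000 − (0.178410)/(4.158500) = 2.257098
h(2.257098) = -0.074570
u₃ = 2.257098 − (-0.074570)·(2.257098 − 2.300000) / (-0.074570 − 1.784100) = 2.257098 − (0.003199)/(-1.858670) = 2.258819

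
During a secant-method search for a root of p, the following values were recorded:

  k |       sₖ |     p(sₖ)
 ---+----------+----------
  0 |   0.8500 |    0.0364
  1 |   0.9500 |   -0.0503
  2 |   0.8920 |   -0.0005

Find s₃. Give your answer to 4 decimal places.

s₃ = 0.8920 − (-0.0005)·(0.8920 − 0.9500) / (-0.0005 − (-0.0503))
   = 0.8920 − (0.000029)/(0.049800) = 0.891418

0.8914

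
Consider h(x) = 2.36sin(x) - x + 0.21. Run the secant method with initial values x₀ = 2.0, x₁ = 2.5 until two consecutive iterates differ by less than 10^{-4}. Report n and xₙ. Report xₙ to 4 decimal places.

n = 5, xₙ = 2.1652

h(2.0) = 0.355942, h(2.5) = -0.877606
x₂ = 2.500000 − (-0.877606)·(0.500000)/(-1.233548) = 2.144276;  |Δ| = 0.355724
h(2.144276) = 0.048167
x₃ = 2.144276 − 0.048167·(-0.355724)/(0.925773) = 2.162784;  |Δ| = 0.018508
h(2.162784) = 0.005623
x₄ = 2.162784 − 0.005623·(0.018508)/(-0.042545) = 2.165230;  |Δ| = 0.002446
h(2.165230) = -0.000050
x₅ = 2.165230 − (-0.000050)·(0.002446)/(-0.005673) = 2.165208;  |Δ| = 0.000022
|x₅ − x₄| = 0.000022 < 10^{-4}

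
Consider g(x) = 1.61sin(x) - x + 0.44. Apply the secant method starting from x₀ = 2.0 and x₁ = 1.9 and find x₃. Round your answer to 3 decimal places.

g(2.0) = -0.09603, g(1.9) = 0.06354
x₂ = 1.90000 − 0.06354·(1.90000 − 2.00000) / (0.06354 − (-0.09603)) = 1.90000 − (-0.00635)/(0.15957) = 1.93982
g(1.93982) = 0.00179
x₃ = 1.93982 − 0.00179·(1.93982 − 1.90000) / (0.00179 − 0.06354) = 1.93982 − (0.00007)/(-0.06175) = 1.94098

1.941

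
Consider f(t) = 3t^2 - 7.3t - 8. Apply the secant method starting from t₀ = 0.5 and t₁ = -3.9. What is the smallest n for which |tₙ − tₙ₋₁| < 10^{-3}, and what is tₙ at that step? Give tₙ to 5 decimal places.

n = 7, tₙ = -0.81974

f(0.5) = -10.9000000, f(-3.9) = 66.1000000
t₂ = -3.9000000 − 66.1000000·(-4.4000000)/(77.0000000) = -0.1228571;  |Δ| = 3.7771429
f(-0.1228571) = -7.0578612
t₃ = -0.1228571 − (-7.0578612)·(3.7771429)/(-73.1578612) = -0.4872548;  |Δ| = 0.3643976
f(-0.4872548) = -3.7307887
t₄ = -0.4872548 − (-3.7307887)·(-0.3643976)/(3.3270725) = -0.8958694;  |Δ| = 0.4086146
f(-0.8958694) = 0.9475923
t₅ = -0.8958694 − 0.9475923·(-0.4086146)/(4.6783810) = -0.8131057;  |Δ| = 0.0827637
f(-0.8131057) = -0.0809059
t₆ = -0.8131057 − (-0.0809059)·(0.0827637)/(-1.0284982) = -0.8196162;  |Δ| = 0.0065105
f(-0.8196162) = -0.0014893
t₇ = -0.8196162 − (-0.0014893)·(-0.0065105)/(0.0794165) = -0.8197383;  |Δ| = 0.0001221
|t₇ − t₆| = 0.0001221 < 10^{-3}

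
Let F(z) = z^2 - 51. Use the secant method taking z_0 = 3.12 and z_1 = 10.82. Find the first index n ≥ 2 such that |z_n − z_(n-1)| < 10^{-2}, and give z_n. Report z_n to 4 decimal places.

n = 6, z_n = 7.1414

F(3.12) = -41.265600, F(10.82) = 66.072400
z_2 = 10.820000 − 66.072400·(7.700000)/(107.338000) = 6.080230;  |Δ| = 4.739770
F(6.080230) = -14.030809
z_3 = 6.080230 − (-14.030809)·(-4.739770)/(-80.103209) = 6.910444;  |Δ| = 0.830214
F(6.910444) = -3.245769
z_4 = 6.910444 − (-3.245769)·(0.830214)/(10.785040) = 7.160297;  |Δ| = 0.249854
F(7.160297) = 0.269859
z_5 = 7.160297 − 0.269859·(0.249854)/(3.515628) = 7.141119;  |Δ| = 0.019179
F(7.141119) = -0.004424
z_6 = 7.141119 − (-0.004424)·(-0.019179)/(-0.274283) = 7.141428;  |Δ| = 0.000309
|z_6 − z_5| = 0.000309 < 10^{-2}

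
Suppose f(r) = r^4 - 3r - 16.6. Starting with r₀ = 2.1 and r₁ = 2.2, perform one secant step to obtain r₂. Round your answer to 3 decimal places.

2.194

f(2.1) = -3.45190, f(2.2) = 0.22560
r₂ = 2.20000 − 0.22560·(2.20000 − 2.10000) / (0.22560 − (-3.45190)) = 2.20000 − (0.02256)/(3.67750) = 2.19387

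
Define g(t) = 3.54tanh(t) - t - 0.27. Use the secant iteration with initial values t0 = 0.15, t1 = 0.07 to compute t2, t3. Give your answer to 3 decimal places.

0.107, 0.107

g(0.15) = 0.10705, g(0.07) = -0.09260
t2 = 0.07000 − (-0.09260)·(0.07000 − 0.15000) / (-0.09260 − 0.10705) = 0.07000 − (0.00741)/(-0.19966) = 0.10711
g(0.10711) = 0.00060
t3 = 0.10711 − 0.00060·(0.10711 − 0.07000) / (0.00060 − (-0.09260)) = 0.10711 − (0.00002)/(0.09321) = 0.10686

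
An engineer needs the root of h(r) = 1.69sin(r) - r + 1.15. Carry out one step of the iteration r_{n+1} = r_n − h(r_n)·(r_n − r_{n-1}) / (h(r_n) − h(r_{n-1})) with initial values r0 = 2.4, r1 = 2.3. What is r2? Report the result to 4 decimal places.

2.3504

h(2.4) = -0.108467, h(2.3) = 0.110242
r2 = 2.300000 − 0.110242·(2.300000 − 2.400000) / (0.110242 − (-0.108467)) = 2.300000 − (-0.011024)/(0.218709) = 2.350406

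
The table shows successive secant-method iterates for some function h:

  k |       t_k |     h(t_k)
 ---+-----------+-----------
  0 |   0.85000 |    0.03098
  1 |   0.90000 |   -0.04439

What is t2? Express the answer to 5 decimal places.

t2 = 0.90000 − (-0.04439)·(0.90000 − 0.85000) / (-0.04439 − 0.03098)
   = 0.90000 − (-0.0022195)/(-0.0753700) = 0.8705519

0.87055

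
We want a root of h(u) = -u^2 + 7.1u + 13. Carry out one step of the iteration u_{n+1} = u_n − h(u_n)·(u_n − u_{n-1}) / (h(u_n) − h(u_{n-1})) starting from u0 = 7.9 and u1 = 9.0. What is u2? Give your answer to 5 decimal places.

h(7.9) = 6.6800000, h(9.0) = -4.1000000
u2 = 9.0000000 − (-4.1000000)·(9.0000000 − 7.9000000) / (-4.1000000 − 6.6800000) = 9.0000000 − (-4.5100000)/(-10.7800000) = 8.5816327

8.58163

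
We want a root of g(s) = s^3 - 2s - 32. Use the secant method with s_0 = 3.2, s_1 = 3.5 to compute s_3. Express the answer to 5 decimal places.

3.38426

g(3.2) = -5.6320000, g(3.5) = 3.8750000
s_2 = 3.5000000 − 3.8750000·(3.5000000 − 3.2000000) / (3.8750000 − (-5.6320000)) = 3.5000000 − (1.1625000)/(9.5070000) = 3.3777217
g(3.3777217) = -0.2190041
s_3 = 3.3777217 − (-0.2190041)·(3.3777217 − 3.5000000) / (-0.2190041 − 3.8750000) = 3.3777217 − (0.0267795)/(-4.0940041) = 3.3842628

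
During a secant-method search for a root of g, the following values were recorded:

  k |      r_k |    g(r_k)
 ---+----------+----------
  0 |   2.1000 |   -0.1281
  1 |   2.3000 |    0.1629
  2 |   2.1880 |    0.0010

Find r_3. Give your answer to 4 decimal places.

r_3 = 2.1880 − 0.0010·(2.1880 − 2.3000) / (0.0010 − 0.1629)
   = 2.1880 − (-0.000112)/(-0.161900) = 2.187308

2.1873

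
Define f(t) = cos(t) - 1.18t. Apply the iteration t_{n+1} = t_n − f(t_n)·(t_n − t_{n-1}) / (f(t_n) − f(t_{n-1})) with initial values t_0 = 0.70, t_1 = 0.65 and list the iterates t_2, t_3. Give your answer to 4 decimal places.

0.6661, 0.6662

f(0.70) = -0.061158, f(0.65) = 0.029084
t_2 = 0.650000 − 0.029084·(0.650000 − 0.700000) / (0.029084 − (-0.061158)) = 0.650000 − (-0.001454)/(0.090242) = 0.666114
f(0.666114) = 0.000214
t_3 = 0.666114 − 0.000214·(0.666114 − 0.650000) / (0.000214 − 0.029084) = 0.666114 − (0.000003)/(-0.028870) = 0.666234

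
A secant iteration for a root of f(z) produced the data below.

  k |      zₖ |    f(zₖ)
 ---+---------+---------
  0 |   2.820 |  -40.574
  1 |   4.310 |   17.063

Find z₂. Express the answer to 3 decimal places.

z₂ = 4.310 − 17.063·(4.310 − 2.820) / (17.063 − (-40.574))
   = 4.310 − (25.42387)/(57.63700) = 3.86890

3.869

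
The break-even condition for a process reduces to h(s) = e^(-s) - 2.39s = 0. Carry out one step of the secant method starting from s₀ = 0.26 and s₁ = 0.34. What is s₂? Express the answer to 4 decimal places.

0.3078

h(0.26) = 0.149652, h(0.34) = -0.100830
s₂ = 0.340000 − (-0.100830)·(0.340000 − 0.260000) / (-0.100830 − 0.149652) = 0.340000 − (-0.008066)/(-0.250481) = 0.307796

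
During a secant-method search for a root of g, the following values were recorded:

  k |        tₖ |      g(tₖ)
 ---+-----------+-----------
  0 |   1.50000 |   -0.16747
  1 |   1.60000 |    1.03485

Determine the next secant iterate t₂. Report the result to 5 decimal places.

t₂ = 1.60000 − 1.03485·(1.60000 − 1.50000) / (1.03485 − (-0.16747))
   = 1.60000 − (0.1034850)/(1.2023200) = 1.5139289

1.51393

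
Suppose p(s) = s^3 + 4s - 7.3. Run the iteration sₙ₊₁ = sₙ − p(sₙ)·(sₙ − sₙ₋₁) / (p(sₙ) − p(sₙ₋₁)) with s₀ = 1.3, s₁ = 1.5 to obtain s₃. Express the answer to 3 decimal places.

1.289

p(1.3) = 0.09700, p(1.5) = 2.07500
s₂ = 1.50000 − 2.07500·(1.50000 − 1.30000) / (2.07500 − 0.09700) = 1.50000 − (0.41500)/(1.97800) = 1.29019
p(1.29019) = 0.00842
s₃ = 1.29019 − 0.00842·(1.29019 − 1.50000) / (0.00842 − 2.07500) = 1.29019 − (-0.00177)/(-2.06658) = 1.28934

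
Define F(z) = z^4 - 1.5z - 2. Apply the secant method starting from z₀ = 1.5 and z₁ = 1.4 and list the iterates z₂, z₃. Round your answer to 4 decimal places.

F(1.5) = 0.812500, F(1.4) = -0.258400
z₂ = 1.400000 − (-0.258400)·(1.400000 − 1.500000) / (-0.258400 − 0.812500) = 1.400000 − (0.025840)/(-1.070900) = 1.424129
F(1.424129) = -0.022825
z₃ = 1.424129 − (-0.022825)·(1.424129 − 1.400000) / (-0.022825 − (-0.258400)) = 1.424129 − (-0.000551)/(0.235575) = 1.426467

1.4241, 1.4265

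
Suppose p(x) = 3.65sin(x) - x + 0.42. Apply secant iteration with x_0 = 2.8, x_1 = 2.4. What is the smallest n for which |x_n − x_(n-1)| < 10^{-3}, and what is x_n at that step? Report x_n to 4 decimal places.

n = 4, x_n = 2.5264

p(2.8) = -1.157293, p(2.4) = 0.485441
x_2 = 2.400000 − 0.485441·(-0.400000)/(1.642734) = 2.518203;  |Δ| = 0.118203
p(2.518203) = 0.032632
x_3 = 2.518203 − 0.032632·(0.118203)/(-0.452808) = 2.526722;  |Δ| = 0.008518
p(2.526722) = -0.001207
x_4 = 2.526722 − (-0.001207)·(0.008518)/(-0.033839) = 2.526418;  |Δ| = 0.000304
|x_4 − x_3| = 0.000304 < 10^{-3}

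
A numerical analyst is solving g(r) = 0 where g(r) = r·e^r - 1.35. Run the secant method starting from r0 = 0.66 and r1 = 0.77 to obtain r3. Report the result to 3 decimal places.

0.682

g(0.66) = -0.07304, g(0.77) = 0.31302
r2 = 0.77000 − 0.31302·(0.77000 − 0.66000) / (0.31302 − (-0.07304)) = 0.77000 − (0.03443)/(0.38606) = 0.68081
g(0.68081) = -0.00507
r3 = 0.68081 − (-0.00507)·(0.68081 − 0.77000) / (-0.00507 − 0.31302) = 0.68081 − (0.00045)/(-0.31809) = 0.68223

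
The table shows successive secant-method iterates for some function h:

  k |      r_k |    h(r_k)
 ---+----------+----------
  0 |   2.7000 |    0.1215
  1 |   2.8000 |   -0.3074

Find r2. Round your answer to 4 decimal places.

r2 = 2.8000 − (-0.3074)·(2.8000 − 2.7000) / (-0.3074 − 0.1215)
   = 2.8000 − (-0.030740)/(-0.428900) = 2.728328

2.7283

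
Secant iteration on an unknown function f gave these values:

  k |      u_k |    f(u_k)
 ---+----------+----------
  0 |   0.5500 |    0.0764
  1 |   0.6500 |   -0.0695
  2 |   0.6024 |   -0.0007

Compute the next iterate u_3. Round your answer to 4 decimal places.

u_3 = 0.6024 − (-0.0007)·(0.6024 − 0.6500) / (-0.0007 − (-0.0695))
   = 0.6024 − (0.000033)/(0.068800) = 0.601916

0.6019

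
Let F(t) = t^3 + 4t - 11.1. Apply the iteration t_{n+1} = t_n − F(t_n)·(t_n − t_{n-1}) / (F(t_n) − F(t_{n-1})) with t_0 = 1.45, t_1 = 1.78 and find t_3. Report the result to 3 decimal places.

F(1.45) = -2.25137, F(1.78) = 1.65975
t_2 = 1.78000 − 1.65975·(1.78000 − 1.45000) / (1.65975 − (-2.25137)) = 1.78000 − (0.54772)/(3.91113) = 1.63996
F(1.63996) = -0.12955
t_3 = 1.63996 − (-0.12955)·(1.63996 − 1.78000) / (-0.12955 − 1.65975) = 1.63996 − (0.01814)/(-1.78930) = 1.65010

1.650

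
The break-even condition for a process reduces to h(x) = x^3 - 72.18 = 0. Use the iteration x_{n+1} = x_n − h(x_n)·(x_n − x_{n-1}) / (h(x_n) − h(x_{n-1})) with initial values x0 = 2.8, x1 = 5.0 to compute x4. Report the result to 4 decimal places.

4.1676

h(2.8) = -50.228000, h(5.0) = 52.820000
x2 = 5.000000 − 52.820000·(5.000000 − 2.800000) / (52.820000 − (-50.228000)) = 5.000000 − (116.204000)/(103.048000) = 3.872331
h(3.872331) = -14.114585
x3 = 3.872331 − (-14.114585)·(3.872331 − 5.000000) / (-14.114585 − 52.820000) = 3.872331 − (15.916575)/(-66.934585) = 4.110124
h(4.110124) = -2.747168
x4 = 4.110124 − (-2.747168)·(4.110124 − 3.872331) / (-2.747168 − (-14.114585)) = 4.110124 − (-0.653257)/(11.367417) = 4.167592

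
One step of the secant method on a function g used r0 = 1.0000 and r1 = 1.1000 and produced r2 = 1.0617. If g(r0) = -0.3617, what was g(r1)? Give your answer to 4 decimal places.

The secant line through (1.0000, -0.3617) and (1.1000, g(r1)) crosses zero at r2 = 1.0617.
So (1.0000, -0.3617), (1.1000, g(r1)), (1.0617, 0) are collinear:
g(r1) = -0.3617 · (1.1000 − 1.0617) / (1.0000 − 1.0617) = -0.3617 · (0.038300)/(-0.061700) = 0.224524

0.2245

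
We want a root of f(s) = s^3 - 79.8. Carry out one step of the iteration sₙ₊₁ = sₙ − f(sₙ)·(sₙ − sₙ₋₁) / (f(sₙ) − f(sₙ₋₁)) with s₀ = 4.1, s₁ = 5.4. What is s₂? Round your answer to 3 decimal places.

f(4.1) = -10.87900, f(5.4) = 77.66400
s₂ = 5.40000 − 77.66400·(5.40000 − 4.10000) / (77.66400 − (-10.87900)) = 5.40000 − (100.96320)/(88.54300) = 4.25973

4.260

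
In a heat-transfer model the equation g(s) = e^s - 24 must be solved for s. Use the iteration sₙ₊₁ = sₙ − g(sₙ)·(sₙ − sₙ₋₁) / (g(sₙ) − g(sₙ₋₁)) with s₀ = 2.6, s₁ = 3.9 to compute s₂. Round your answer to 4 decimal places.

g(2.6) = -10.536262, g(3.9) = 25.402449
s₂ = 3.900000 − 25.402449·(3.900000 − 2.600000) / (25.402449 − (-10.536262)) = 3.900000 − (33.023184)/(35.938711) = 2.981125

2.9811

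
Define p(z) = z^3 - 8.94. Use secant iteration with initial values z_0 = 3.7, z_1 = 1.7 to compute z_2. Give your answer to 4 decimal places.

1.8761

p(3.7) = 41.713000, p(1.7) = -4.027000
z_2 = 1.700000 − (-4.027000)·(1.700000 − 3.700000) / (-4.027000 − 41.713000) = 1.700000 − (8.054000)/(-45.740000) = 1.876082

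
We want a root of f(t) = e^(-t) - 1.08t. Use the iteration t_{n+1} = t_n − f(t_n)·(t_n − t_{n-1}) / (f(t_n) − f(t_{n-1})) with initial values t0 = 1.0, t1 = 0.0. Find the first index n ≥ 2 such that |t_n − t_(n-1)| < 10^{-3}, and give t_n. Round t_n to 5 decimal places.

n = 5, t_n = 0.53973

f(1.0) = -0.7121206, f(0.0) = 1.0000000
t2 = 0.0000000 − 1.0000000·(-1.0000000)/(1.7121206) = 0.5840710;  |Δ| = 0.5840710
f(0.5840710) = -0.0731731
t3 = 0.5840710 − (-0.0731731)·(0.5840710)/(-1.0731731) = 0.5442468;  |Δ| = 0.0398242
f(0.5442468) = -0.0075079
t4 = 0.5442468 − (-0.0075079)·(-0.0398242)/(0.0656652) = 0.5396935;  |Δ| = 0.0045533
f(0.5396935) = 0.0000579
t5 = 0.5396935 − 0.0000579·(-0.0045533)/(0.0075658) = 0.5397284;  |Δ| = 0.0000349
|t5 − t4| = 0.0000349 < 10^{-3}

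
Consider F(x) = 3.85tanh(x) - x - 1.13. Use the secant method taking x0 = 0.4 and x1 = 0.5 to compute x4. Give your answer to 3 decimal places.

0.430

F(0.4) = -0.06720, F(0.5) = 0.14915
x2 = 0.50000 − 0.14915·(0.50000 − 0.40000) / (0.14915 − (-0.06720)) = 0.50000 − (0.01492)/(0.21635) = 0.43106
F(0.43106) = 0.00284
x3 = 0.43106 − 0.00284·(0.43106 − 0.50000) / (0.00284 − 0.14915) = 0.43106 − (-0.00020)/(-0.14632) = 0.42972
F(0.42972) = -0.00013
x4 = 0.42972 − (-0.00013)·(0.42972 − 0.43106) / (-0.00013 − 0.00284) = 0.42972 − (0.00000)/(-0.00296) = 0.42978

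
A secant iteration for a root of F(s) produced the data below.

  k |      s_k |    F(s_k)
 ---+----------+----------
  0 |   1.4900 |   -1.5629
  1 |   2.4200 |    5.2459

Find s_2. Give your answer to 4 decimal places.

s_2 = 2.4200 − 5.2459·(2.4200 − 1.4900) / (5.2459 − (-1.5629))
   = 2.4200 − (4.878687)/(6.808800) = 1.703473

1.7035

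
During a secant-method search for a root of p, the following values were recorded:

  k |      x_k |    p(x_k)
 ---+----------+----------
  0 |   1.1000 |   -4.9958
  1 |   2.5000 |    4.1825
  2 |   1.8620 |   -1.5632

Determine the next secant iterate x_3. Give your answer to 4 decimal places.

2.0356

x_3 = 1.8620 − (-1.5632)·(1.8620 − 2.5000) / (-1.5632 − 4.1825)
   = 1.8620 − (0.997322)/(-5.745700) = 2.035577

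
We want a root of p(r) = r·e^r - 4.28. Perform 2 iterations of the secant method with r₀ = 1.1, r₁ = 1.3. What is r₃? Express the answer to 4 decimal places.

1.2391

p(1.1) = -0.975417, p(1.3) = 0.490086
r₂ = 1.300000 − 0.490086·(1.300000 − 1.100000) / (0.490086 − (-0.975417)) = 1.300000 − (0.098017)/(1.465503) = 1.233117
p(1.233117) = -0.048053
r₃ = 1.233117 − (-0.048053)·(1.233117 − 1.300000) / (-0.048053 − 0.490086) = 1.233117 − (0.003214)/(-0.538138) = 1.239089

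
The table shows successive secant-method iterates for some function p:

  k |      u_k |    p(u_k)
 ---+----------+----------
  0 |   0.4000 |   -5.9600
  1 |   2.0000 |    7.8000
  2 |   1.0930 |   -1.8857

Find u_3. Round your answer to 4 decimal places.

u_3 = 1.0930 − (-1.8857)·(1.0930 − 2.0000) / (-1.8857 − 7.8000)
   = 1.0930 − (1.710330)/(-9.685700) = 1.269583

1.2696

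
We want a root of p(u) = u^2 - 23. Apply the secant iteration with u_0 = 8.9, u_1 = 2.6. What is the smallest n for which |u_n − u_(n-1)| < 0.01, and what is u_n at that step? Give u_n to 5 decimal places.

p(8.9) = 56.2100000, p(2.6) = -16.2400000
u_2 = 2.6000000 − (-16.2400000)·(-6.3000000)/(-72.4500000) = 4.0121739;  |Δ| = 1.4121739
p(4.0121739) = -6.9024605
u_3 = 4.0121739 − (-6.9024605)·(1.4121739)/(9.3375395) = 5.0560757;  |Δ| = 1.0439018
p(5.0560757) = 2.5639020
u_4 = 5.0560757 − 2.5639020·(1.0439018)/(9.4663625) = 4.7733418;  |Δ| = 0.2827339
p(4.7733418) = -0.2152080
u_5 = 4.7733418 − (-0.2152080)·(-0.2827339)/(-2.7791100) = 4.7952361;  |Δ| = 0.0218943
p(4.7952361) = -0.0057109
u_6 = 4.7952361 − (-0.0057109)·(0.0218943)/(0.2094971) = 4.7958329;  |Δ| = 0.0005968
|u_6 − u_5| = 0.0005968 < 0.01

n = 6, u_n = 4.79583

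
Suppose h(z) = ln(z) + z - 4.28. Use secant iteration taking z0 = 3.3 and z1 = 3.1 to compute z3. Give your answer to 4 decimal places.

3.1368

h(3.3) = 0.213922, h(3.1) = -0.048598
z2 = 3.100000 − (-0.048598)·(3.100000 − 3.300000) / (-0.048598 − 0.213922) = 3.100000 − (0.009720)/(-0.262520) = 3.137024
h(3.137024) = 0.000299
z3 = 3.137024 − 0.000299·(3.137024 − 3.100000) / (0.000299 − (-0.048598)) = 3.137024 − (0.000011)/(0.048897) = 3.136798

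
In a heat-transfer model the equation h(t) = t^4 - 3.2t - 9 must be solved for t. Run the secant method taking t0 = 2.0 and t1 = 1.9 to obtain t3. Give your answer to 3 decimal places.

1.979

h(2.0) = 0.60000, h(1.9) = -2.04790
t2 = 1.90000 − (-2.04790)·(1.90000 − 2.00000) / (-2.04790 − 0.60000) = 1.90000 − (0.20479)/(-2.64790) = 1.97734
h(1.97734) = -0.04036
t3 = 1.97734 − (-0.04036)·(1.97734 − 1.90000) / (-0.04036 − (-2.04790)) = 1.97734 − (-0.00312)/(2.00754) = 1.97890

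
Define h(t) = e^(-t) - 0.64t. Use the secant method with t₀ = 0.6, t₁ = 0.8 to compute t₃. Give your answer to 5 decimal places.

h(0.6) = 0.1648116, h(0.8) = -0.0626710
t₂ = 0.8000000 − (-0.0626710)·(0.8000000 − 0.6000000) / (-0.0626710 − 0.1648116) = 0.8000000 − (-0.0125342)/(-0.2274827) = 0.7449004
h(0.7449004) = -0.0019547
t₃ = 0.7449004 − (-0.0019547)·(0.7449004 − 0.8000000) / (-0.0019547 − (-0.0626710)) = 0.7449004 − (0.0001077)/(0.0607164) = 0.7431266

0.74313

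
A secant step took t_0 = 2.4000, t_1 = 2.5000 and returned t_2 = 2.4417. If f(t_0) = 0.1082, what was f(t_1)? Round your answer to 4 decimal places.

The secant line through (2.4000, 0.1082) and (2.5000, f(t_1)) crosses zero at t_2 = 2.4417.
So (2.4000, 0.1082), (2.5000, f(t_1)), (2.4417, 0) are collinear:
f(t_1) = 0.1082 · (2.5000 − 2.4417) / (2.4000 − 2.4417) = 0.1082 · (0.058300)/(-0.041700) = -0.151272

-0.1513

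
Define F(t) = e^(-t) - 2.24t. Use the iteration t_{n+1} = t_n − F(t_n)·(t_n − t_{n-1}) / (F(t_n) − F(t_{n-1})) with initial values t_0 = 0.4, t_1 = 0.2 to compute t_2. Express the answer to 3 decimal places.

0.324

F(0.4) = -0.22568, F(0.2) = 0.37073
t_2 = 0.20000 − 0.37073·(0.20000 − 0.40000) / (0.37073 − (-0.22568)) = 0.20000 − (-0.07415)/(0.59641) = 0.32432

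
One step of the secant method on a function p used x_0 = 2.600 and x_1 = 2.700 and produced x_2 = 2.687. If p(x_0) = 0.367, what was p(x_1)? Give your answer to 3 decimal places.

The secant line through (2.600, 0.367) and (2.700, p(x_1)) crosses zero at x_2 = 2.687.
So (2.600, 0.367), (2.700, p(x_1)), (2.687, 0) are collinear:
p(x_1) = 0.367 · (2.700 − 2.687) / (2.600 − 2.687) = 0.367 · (0.01300)/(-0.08700) = -0.05484

-0.055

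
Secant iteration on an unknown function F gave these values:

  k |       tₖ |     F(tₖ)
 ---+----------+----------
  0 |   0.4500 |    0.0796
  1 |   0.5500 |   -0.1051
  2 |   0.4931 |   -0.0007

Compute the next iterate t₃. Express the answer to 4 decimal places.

0.4927

t₃ = 0.4931 − (-0.0007)·(0.4931 − 0.5500) / (-0.0007 − (-0.1051))
   = 0.4931 − (0.000040)/(0.104400) = 0.492718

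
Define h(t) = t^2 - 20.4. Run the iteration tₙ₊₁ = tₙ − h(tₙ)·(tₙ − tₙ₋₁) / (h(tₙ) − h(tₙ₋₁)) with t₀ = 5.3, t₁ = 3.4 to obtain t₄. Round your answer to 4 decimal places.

4.5165

h(5.3) = 7.690000, h(3.4) = -8.840000
t₂ = 3.400000 − (-8.840000)·(3.400000 − 5.300000) / (-8.840000 − 7.690000) = 3.400000 − (16.796000)/(-16.530000) = 4.416092
h(4.416092) = -0.898132
t₃ = 4.416092 − (-0.898132)·(4.416092 − 3.400000) / (-0.898132 − (-8.840000)) = 4.416092 − (-0.912585)/(7.941868) = 4.531000
h(4.531000) = 0.129961
t₄ = 4.531000 − 0.129961·(4.531000 − 4.416092) / (0.129961 − (-0.898132)) = 4.531000 − (0.014934)/(1.028093) = 4.516474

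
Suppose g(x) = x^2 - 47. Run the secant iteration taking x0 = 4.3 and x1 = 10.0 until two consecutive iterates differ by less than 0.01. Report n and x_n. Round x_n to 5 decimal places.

g(4.3) = -28.5100000, g(10.0) = 53.0000000
x2 = 10.0000000 − 53.0000000·(5.7000000)/(81.5100000) = 6.2937063;  |Δ| = 3.7062937
g(6.2937063) = -7.3892611
x3 = 6.2937063 − (-7.3892611)·(-3.7062937)/(-60.3892611) = 6.7472103;  |Δ| = 0.4535040
g(6.7472103) = -1.4751532
x4 = 6.7472103 − (-1.4751532)·(0.4535040)/(5.9141079) = 6.8603276;  |Δ| = 0.1131173
g(6.8603276) = 0.0640947
x5 = 6.8603276 − 0.0640947·(0.1131173)/(1.5392478) = 6.8556174;  |Δ| = 0.0047102
|x5 − x4| = 0.0047102 < 0.01

n = 5, x_n = 6.85562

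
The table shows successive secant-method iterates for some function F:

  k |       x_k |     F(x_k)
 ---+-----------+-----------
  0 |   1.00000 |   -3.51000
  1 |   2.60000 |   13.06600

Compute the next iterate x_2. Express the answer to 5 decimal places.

1.33880

x_2 = 2.60000 − 13.06600·(2.60000 − 1.00000) / (13.06600 − (-3.51000))
   = 2.60000 − (20.9056000)/(16.5760000) = 1.3388031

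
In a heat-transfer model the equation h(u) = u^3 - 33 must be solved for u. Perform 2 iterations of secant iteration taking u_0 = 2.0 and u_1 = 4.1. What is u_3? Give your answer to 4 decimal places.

h(2.0) = -25.000000, h(4.1) = 35.921000
u_2 = 4.100000 − 35.921000·(4.100000 − 2.000000) / (35.921000 − (-25.000000)) = 4.100000 − (75.434100)/(60.921000) = 2.861772
h(2.861772) = -9.562839
u_3 = 2.861772 − (-9.562839)·(2.861772 − 4.100000) / (-9.562839 − 35.921000) = 2.861772 − (11.840977)/(-45.483839) = 3.122106

3.1221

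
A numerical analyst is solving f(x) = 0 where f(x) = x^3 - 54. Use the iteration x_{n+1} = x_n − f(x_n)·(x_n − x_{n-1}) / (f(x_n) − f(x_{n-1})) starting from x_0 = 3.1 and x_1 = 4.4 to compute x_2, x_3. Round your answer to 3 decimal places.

3.668, 3.763

f(3.1) = -24.20900, f(4.4) = 31.18400
x_2 = 4.40000 − 31.18400·(4.40000 − 3.10000) / (31.18400 − (-24.20900)) = 4.40000 − (40.53920)/(55.39300) = 3.66815
f(3.66815) = -4.64373
x_3 = 3.66815 − (-4.64373)·(3.66815 − 4.40000) / (-4.64373 − 31.18400) = 3.66815 − (3.39850)/(-35.82773) = 3.76301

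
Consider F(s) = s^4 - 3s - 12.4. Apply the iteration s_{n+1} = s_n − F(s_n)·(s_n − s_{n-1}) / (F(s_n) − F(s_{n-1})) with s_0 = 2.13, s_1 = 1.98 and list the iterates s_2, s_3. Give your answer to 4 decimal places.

F(2.13) = 1.793462, F(1.98) = -2.970464
s_2 = 1.980000 − (-2.970464)·(1.980000 − 2.130000) / (-2.970464 − 1.793462) = 1.980000 − (0.445570)/(-4.763925) = 2.073530
F(2.073530) = -0.134663
s_3 = 2.073530 − (-0.134663)·(2.073530 − 1.980000) / (-0.134663 − (-2.970464)) = 2.073530 − (-0.012595)/(2.835801) = 2.077971

2.0735, 2.0780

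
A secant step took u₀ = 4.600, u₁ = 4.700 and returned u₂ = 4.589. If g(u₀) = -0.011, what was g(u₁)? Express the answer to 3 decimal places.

-0.111

The secant line through (4.600, -0.011) and (4.700, g(u₁)) crosses zero at u₂ = 4.589.
So (4.600, -0.011), (4.700, g(u₁)), (4.589, 0) are collinear:
g(u₁) = -0.011 · (4.700 − 4.589) / (4.600 − 4.589) = -0.011 · (0.11100)/(0.01100) = -0.11100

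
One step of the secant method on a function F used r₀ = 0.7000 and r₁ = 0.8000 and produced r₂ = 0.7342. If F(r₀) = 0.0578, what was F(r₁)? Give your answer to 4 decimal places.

The secant line through (0.7000, 0.0578) and (0.8000, F(r₁)) crosses zero at r₂ = 0.7342.
So (0.7000, 0.0578), (0.8000, F(r₁)), (0.7342, 0) are collinear:
F(r₁) = 0.0578 · (0.8000 − 0.7342) / (0.7000 − 0.7342) = 0.0578 · (0.065800)/(-0.034200) = -0.111206

-0.1112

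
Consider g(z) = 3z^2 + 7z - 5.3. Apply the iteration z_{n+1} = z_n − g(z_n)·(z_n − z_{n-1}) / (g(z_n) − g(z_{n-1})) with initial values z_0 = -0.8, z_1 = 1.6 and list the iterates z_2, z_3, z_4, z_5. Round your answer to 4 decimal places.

0.1553, 0.4929, 0.6182, 0.6014

g(-0.8) = -8.980000, g(1.6) = 13.580000
z_2 = 1.600000 − 13.580000·(1.600000 − (-0.800000)) / (13.580000 − (-8.980000)) = 1.600000 − (32.592000)/(22.560000) = 0.155319
g(0.155319) = -4.140394
z_3 = 0.155319 − (-4.140394)·(0.155319 − 1.600000) / (-4.140394 − 13.580000) = 0.155319 − (5.981548)/(-17.720394) = 0.492871
g(0.492871) = -1.121140
z_4 = 0.492871 − (-1.121140)·(0.492871 − 0.155319) / (-1.121140 − (-4.140394)) = 0.492871 − (-0.378443)/(3.019254) = 0.618214
g(0.618214) = 0.174062
z_5 = 0.618214 − 0.174062·(0.618214 − 0.492871) / (0.174062 − (-1.121140)) = 0.618214 − (0.021817)/(1.295202) = 0.601369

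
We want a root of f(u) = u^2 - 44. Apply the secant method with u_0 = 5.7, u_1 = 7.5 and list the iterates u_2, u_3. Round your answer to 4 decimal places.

f(5.7) = -11.510000, f(7.5) = 12.250000
u_2 = 7.500000 − 12.250000·(7.500000 − 5.700000) / (12.250000 − (-11.510000)) = 7.500000 − (22.050000)/(23.760000) = 6.571970
f(6.571970) = -0.809214
u_3 = 6.571970 − (-0.809214)·(6.571970 − 7.500000) / (-0.809214 − 12.250000) = 6.571970 − (0.750975)/(-13.059214) = 6.629475

6.5720, 6.6295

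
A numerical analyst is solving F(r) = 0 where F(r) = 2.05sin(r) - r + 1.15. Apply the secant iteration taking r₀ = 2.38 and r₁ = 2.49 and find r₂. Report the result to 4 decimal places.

2.4522

F(2.38) = 0.184654, F(2.49) = -0.096770
r₂ = 2.490000 − (-0.096770)·(2.490000 − 2.380000) / (-0.096770 − 0.184654) = 2.490000 − (-0.010645)/(-0.281424) = 2.452175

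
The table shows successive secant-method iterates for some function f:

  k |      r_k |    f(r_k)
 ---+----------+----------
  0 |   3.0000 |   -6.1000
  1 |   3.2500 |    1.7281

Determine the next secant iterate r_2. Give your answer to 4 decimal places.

r_2 = 3.2500 − 1.7281·(3.2500 − 3.0000) / (1.7281 − (-6.1000))
   = 3.2500 − (0.432025)/(7.828100) = 3.194811

3.1948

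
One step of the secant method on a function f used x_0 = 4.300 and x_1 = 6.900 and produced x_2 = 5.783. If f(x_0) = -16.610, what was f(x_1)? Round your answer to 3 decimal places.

The secant line through (4.300, -16.610) and (6.900, f(x_1)) crosses zero at x_2 = 5.783.
So (4.300, -16.610), (6.900, f(x_1)), (5.783, 0) are collinear:
f(x_1) = -16.610 · (6.900 − 5.783) / (4.300 − 5.783) = -16.610 · (1.11700)/(-1.48300) = 12.51070

12.511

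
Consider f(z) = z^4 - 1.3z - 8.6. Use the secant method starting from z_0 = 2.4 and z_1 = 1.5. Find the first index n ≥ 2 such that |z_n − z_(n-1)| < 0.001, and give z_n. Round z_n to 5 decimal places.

n = 6, z_n = 1.81974

f(2.4) = 21.4576000, f(1.5) = -5.4875000
z_2 = 1.5000000 − (-5.4875000)·(-0.9000000)/(-26.9451000) = 1.6832894;  |Δ| = 0.1832894
f(1.6832894) = -2.7597633
z_3 = 1.6832894 − (-2.7597633)·(0.1832894)/(2.7277367) = 1.8687307;  |Δ| = 0.1854414
f(1.8687307) = 1.1657933
z_4 = 1.8687307 − 1.1657933·(0.1854414)/(3.9255566) = 1.8136592;  |Δ| = 0.0550715
f(1.8136592) = -0.1378693
z_5 = 1.8136592 − (-0.1378693)·(-0.0550715)/(-1.3036626) = 1.8194833;  |Δ| = 0.0058241
f(1.8194833) = -0.0057884
z_6 = 1.8194833 − (-0.0057884)·(0.0058241)/(0.1320808) = 1.8197386;  |Δ| = 0.0002552
|z_6 − z_5| = 0.0002552 < 0.001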